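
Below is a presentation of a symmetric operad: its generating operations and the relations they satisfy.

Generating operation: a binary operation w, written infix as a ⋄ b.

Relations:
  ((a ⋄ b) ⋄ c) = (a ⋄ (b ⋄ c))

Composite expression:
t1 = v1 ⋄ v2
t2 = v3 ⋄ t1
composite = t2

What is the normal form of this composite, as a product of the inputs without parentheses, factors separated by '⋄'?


Under associativity of w, the answer is the v's in reading order.
(v1 ⋄ v2) reduces to v1 ⋄ v2
(v3 ⋄ (v1 ⋄ v2)) reduces to v3 ⋄ v1 ⋄ v2

v3 ⋄ v1 ⋄ v2


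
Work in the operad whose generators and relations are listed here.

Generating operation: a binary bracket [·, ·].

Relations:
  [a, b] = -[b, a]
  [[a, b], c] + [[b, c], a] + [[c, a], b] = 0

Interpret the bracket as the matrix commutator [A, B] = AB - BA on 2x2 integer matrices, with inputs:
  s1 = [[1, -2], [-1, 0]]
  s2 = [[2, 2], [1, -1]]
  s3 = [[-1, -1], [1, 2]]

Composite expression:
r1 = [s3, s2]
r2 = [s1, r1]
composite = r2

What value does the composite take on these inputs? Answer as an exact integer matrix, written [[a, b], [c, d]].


[[-15, -15], [0, 15]]

[s3, s2] = [[-3, -3], [6, 3]]
[s1, [s3, s2]] = [[-15, -15], [0, 15]]


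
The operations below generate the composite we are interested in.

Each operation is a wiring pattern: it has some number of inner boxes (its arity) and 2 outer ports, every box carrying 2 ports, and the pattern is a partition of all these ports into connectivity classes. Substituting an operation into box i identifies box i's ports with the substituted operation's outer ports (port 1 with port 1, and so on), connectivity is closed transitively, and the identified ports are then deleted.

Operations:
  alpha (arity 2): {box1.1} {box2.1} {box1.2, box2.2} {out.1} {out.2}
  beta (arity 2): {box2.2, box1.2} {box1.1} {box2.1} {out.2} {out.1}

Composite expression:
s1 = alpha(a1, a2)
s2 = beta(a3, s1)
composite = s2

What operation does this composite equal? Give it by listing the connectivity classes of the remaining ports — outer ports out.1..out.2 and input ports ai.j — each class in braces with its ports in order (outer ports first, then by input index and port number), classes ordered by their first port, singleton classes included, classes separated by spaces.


Connectivity passes through glued beta-boundaries; trace each wire chain.
composing alpha on (a1, a2), with out.j its own outer ports: {out.1} {out.2} {a1.1} {a1.2, a2.2} {a2.1}
composing beta on (a3, a1, a2), with out.j its own outer ports: {out.1} {out.2} {a1.1} {a1.2, a2.2} {a2.1} {a3.1} {a3.2}

{out.1} {out.2} {a1.1} {a1.2, a2.2} {a2.1} {a3.1} {a3.2}


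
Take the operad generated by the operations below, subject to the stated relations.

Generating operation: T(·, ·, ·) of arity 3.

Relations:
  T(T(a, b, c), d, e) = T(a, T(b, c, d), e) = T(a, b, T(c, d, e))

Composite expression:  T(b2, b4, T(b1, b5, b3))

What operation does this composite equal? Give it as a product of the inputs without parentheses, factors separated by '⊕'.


b2 ⊕ b4 ⊕ b1 ⊕ b5 ⊕ b3

Key point: T is associative — brackets drop, the b-order remains.
T(b1, b5, b3) linearizes to b1 ⊕ b5 ⊕ b3
T(b2, b4, T(b1, b5, b3)) linearizes to b2 ⊕ b4 ⊕ b1 ⊕ b5 ⊕ b3


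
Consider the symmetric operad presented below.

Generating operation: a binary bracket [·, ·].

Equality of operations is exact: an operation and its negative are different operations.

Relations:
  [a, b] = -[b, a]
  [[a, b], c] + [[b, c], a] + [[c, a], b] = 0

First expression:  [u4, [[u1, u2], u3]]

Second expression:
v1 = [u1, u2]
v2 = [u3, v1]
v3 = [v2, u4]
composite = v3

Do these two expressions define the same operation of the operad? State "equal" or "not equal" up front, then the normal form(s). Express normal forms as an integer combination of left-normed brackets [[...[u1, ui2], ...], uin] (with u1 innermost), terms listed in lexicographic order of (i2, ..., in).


equal; the common form is -[[[u1, u2], u3], u4]

The first expression, normalized: -[[[u1, u2], u3], u4]
The second expression, normalized: -[[[u1, u2], u3], u4]
Same normal form: equal.


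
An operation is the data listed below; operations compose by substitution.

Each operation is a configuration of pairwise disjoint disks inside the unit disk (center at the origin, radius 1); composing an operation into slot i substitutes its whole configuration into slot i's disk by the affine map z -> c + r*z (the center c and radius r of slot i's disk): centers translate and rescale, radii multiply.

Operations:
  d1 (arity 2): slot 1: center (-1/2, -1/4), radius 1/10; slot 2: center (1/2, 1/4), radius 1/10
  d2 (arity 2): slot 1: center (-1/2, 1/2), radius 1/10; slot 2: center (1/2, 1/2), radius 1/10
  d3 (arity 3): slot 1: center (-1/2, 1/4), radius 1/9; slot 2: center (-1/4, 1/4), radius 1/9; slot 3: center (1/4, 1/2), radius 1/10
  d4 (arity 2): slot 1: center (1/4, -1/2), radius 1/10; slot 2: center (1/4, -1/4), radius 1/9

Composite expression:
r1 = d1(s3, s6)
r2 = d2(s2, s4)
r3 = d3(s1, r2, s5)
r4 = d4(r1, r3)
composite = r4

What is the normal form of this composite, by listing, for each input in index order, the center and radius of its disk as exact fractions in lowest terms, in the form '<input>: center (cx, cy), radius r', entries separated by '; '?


s1: center (7/36, -2/9), radius 1/81; s2: center (35/162, -35/162), radius 1/810; s3: center (1/5, -21/40), radius 1/100; s4: center (37/162, -35/162), radius 1/810; s5: center (5/18, -7/36), radius 1/90; s6: center (3/10, -19/40), radius 1/100

Affine substitution under d4: radii multiply and s-centers shift.
tracing s3 down its 2-map path: center (1/5, -21/40), radius 1/100
tracing s6 down its 2-map path: center (3/10, -19/40), radius 1/100
tracing s1 down its 2-map path: center (7/36, -2/9), radius 1/81
tracing s2 down its 3-map path: center (35/162, -35/162), radius 1/810
tracing s4 down its 3-map path: center (37/162, -35/162), radius 1/810
tracing s5 down its 2-map path: center (5/18, -7/36), radius 1/90


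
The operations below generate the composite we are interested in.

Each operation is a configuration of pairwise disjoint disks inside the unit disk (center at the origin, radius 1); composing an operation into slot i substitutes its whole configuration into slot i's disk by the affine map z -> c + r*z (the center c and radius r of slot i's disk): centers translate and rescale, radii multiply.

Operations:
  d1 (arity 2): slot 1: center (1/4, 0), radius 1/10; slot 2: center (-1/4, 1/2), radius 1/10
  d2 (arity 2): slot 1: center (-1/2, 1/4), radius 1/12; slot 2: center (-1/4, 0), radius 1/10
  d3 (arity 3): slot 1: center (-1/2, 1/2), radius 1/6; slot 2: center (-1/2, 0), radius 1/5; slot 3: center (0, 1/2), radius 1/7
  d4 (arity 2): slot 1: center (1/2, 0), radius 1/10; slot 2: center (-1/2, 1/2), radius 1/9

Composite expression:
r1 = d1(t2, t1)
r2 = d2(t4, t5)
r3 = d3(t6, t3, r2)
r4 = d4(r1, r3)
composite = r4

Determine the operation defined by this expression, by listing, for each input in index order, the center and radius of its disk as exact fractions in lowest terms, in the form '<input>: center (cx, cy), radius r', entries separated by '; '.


t1: center (19/40, 1/20), radius 1/100; t2: center (21/40, 0), radius 1/100; t3: center (-5/9, 1/2), radius 1/45; t4: center (-32/63, 47/84), radius 1/756; t5: center (-127/252, 5/9), radius 1/630; t6: center (-5/9, 5/9), radius 1/54

Follow each t-input down from d4: c' goes to c + r*c', radius to r*r'.
t2 passes through 2 substitutions, ending at center (21/40, 0), radius 1/100
t1 passes through 2 substitutions, ending at center (19/40, 1/20), radius 1/100
t6 passes through 2 substitutions, ending at center (-5/9, 5/9), radius 1/54
t3 passes through 2 substitutions, ending at center (-5/9, 1/2), radius 1/45
t4 passes through 3 substitutions, ending at center (-32/63, 47/84), radius 1/756
t5 passes through 3 substitutions, ending at center (-127/252, 5/9), radius 1/630


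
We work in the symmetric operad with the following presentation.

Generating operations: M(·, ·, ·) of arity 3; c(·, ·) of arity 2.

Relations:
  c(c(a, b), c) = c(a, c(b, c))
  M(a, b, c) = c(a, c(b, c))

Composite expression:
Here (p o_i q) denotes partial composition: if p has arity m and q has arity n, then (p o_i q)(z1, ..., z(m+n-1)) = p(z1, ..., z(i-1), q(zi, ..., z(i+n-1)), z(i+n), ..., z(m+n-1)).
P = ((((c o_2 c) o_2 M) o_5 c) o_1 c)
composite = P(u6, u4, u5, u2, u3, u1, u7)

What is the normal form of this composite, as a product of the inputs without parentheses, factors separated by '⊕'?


u6 ⊕ u4 ⊕ u5 ⊕ u2 ⊕ u3 ⊕ u1 ⊕ u7

All parenthesizations of c agree; list the u-inputs left to right.
c(u6, u4) unparenthesizes to u6 ⊕ u4
M(u5, u2, u3) unparenthesizes to u5 ⊕ u2 ⊕ u3
c(u1, u7) unparenthesizes to u1 ⊕ u7
c(M(u5, u2, u3), c(u1, u7)) unparenthesizes to u5 ⊕ u2 ⊕ u3 ⊕ u1 ⊕ u7
c(c(u6, u4), c(M(u5, u2, u3), c(u1, u7))) unparenthesizes to u6 ⊕ u4 ⊕ u5 ⊕ u2 ⊕ u3 ⊕ u1 ⊕ u7


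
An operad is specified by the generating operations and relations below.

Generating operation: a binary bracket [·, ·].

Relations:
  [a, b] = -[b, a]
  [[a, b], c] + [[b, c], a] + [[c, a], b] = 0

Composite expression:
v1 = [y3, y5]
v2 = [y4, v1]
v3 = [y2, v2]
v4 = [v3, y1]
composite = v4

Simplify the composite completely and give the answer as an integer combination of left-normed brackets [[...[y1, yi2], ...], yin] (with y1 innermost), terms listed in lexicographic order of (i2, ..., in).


[[[[y1, y2], y3], y5], y4] - [[[[y1, y2], y4], y3], y5] + [[[[y1, y2], y4], y5], y3] - [[[[y1, y2], y5], y3], y4] - [[[[y1, y3], y5], y4], y2] + [[[[y1, y4], y3], y5], y2] - [[[[y1, y4], y5], y3], y2] + [[[[y1, y5], y3], y4], y2]

Antisymmetry and Jacobi reduce to y1-anchored left-normed brackets.
Composite bracket: [[y2, [y4, [y3, y5]]], y1]
The bracket unfolds into 16 signed words via [a, b] = ab - ba (2^4 = 16).
Only words starting with y1 matter:
  word y1y2y3y5y4 has sign +1, contributing +[[[[y1, y2], y3], y5], y4]
  word y1y2y4y3y5 has sign -1, contributing -[[[[y1, y2], y4], y3], y5]
  word y1y2y4y5y3 has sign +1, contributing +[[[[y1, y2], y4], y5], y3]
  word y1y2y5y3y4 has sign -1, contributing -[[[[y1, y2], y5], y3], y4]
  word y1y3y5y4y2 has sign -1, contributing -[[[[y1, y3], y5], y4], y2]
  word y1y4y3y5y2 has sign +1, contributing +[[[[y1, y4], y3], y5], y2]
  word y1y4y5y3y2 has sign -1, contributing -[[[[y1, y4], y5], y3], y2]
  word y1y5y3y4y2 has sign +1, contributing +[[[[y1, y5], y3], y4], y2]


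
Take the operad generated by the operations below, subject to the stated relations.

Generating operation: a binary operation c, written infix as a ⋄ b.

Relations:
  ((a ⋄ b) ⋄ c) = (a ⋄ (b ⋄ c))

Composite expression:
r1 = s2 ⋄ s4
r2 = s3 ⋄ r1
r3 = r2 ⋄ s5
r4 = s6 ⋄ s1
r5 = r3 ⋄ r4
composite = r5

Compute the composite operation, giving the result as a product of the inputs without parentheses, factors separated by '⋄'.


s3 ⋄ s2 ⋄ s4 ⋄ s5 ⋄ s6 ⋄ s1

Associativity of c dissolves the nesting; only the s-input order survives.
(s2 ⋄ s4) linearizes to s2 ⋄ s4
(s3 ⋄ (s2 ⋄ s4)) linearizes to s3 ⋄ s2 ⋄ s4
((s3 ⋄ (s2 ⋄ s4)) ⋄ s5) linearizes to s3 ⋄ s2 ⋄ s4 ⋄ s5
(s6 ⋄ s1) linearizes to s6 ⋄ s1
(((s3 ⋄ (s2 ⋄ s4)) ⋄ s5) ⋄ (s6 ⋄ s1)) linearizes to s3 ⋄ s2 ⋄ s4 ⋄ s5 ⋄ s6 ⋄ s1


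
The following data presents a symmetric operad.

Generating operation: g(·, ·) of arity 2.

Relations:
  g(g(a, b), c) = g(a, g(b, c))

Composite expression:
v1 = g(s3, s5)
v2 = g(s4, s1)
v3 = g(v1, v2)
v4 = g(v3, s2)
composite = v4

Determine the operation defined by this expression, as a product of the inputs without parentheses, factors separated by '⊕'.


All parenthesizations of g agree; list the s-inputs left to right.
g(s3, s5) unparenthesizes to s3 ⊕ s5
g(s4, s1) unparenthesizes to s4 ⊕ s1
g(g(s3, s5), g(s4, s1)) unparenthesizes to s3 ⊕ s5 ⊕ s4 ⊕ s1
g(g(g(s3, s5), g(s4, s1)), s2) unparenthesizes to s3 ⊕ s5 ⊕ s4 ⊕ s1 ⊕ s2

s3 ⊕ s5 ⊕ s4 ⊕ s1 ⊕ s2


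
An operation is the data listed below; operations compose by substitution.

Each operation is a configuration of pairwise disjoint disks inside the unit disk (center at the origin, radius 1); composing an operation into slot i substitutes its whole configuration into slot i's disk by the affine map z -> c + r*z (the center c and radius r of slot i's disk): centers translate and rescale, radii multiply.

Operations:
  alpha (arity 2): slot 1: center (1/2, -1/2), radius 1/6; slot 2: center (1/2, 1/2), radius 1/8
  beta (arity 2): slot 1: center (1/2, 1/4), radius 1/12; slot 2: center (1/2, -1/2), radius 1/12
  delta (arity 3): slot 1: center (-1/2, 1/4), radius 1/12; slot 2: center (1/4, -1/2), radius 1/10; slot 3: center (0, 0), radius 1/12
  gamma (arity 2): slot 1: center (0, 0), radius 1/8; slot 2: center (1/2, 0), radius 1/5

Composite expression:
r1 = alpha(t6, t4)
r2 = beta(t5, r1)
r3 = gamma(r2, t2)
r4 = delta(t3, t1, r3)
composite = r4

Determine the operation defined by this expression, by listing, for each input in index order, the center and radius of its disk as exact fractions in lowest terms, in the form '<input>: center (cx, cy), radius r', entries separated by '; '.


t1: center (1/4, -1/2), radius 1/10; t2: center (1/24, 0), radius 1/60; t3: center (-1/2, 1/4), radius 1/12; t4: center (13/2304, -11/2304), radius 1/9216; t5: center (1/192, 1/384), radius 1/1152; t6: center (13/2304, -13/2304), radius 1/6912

Follow each t-input down from delta: c' goes to c + r*c', radius to r*r'.
t3 passes through 1 substitution, ending at center (-1/2, 1/4), radius 1/12
t1 passes through 1 substitution, ending at center (1/4, -1/2), radius 1/10
t5 passes through 3 substitutions, ending at center (1/192, 1/384), radius 1/1152
t6 passes through 4 substitutions, ending at center (13/2304, -13/2304), radius 1/6912
t4 passes through 4 substitutions, ending at center (13/2304, -11/2304), radius 1/9216
t2 passes through 2 substitutions, ending at center (1/24, 0), radius 1/60


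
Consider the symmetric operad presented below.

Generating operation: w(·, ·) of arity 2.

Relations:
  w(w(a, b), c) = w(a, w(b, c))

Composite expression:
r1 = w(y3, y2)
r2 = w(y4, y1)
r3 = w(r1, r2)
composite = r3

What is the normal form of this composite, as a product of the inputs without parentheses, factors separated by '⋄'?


Key point: w is associative — brackets drop, the y-order remains.
w(y3, y2) linearizes to y3 ⋄ y2
w(y4, y1) linearizes to y4 ⋄ y1
w(w(y3, y2), w(y4, y1)) linearizes to y3 ⋄ y2 ⋄ y4 ⋄ y1

y3 ⋄ y2 ⋄ y4 ⋄ y1


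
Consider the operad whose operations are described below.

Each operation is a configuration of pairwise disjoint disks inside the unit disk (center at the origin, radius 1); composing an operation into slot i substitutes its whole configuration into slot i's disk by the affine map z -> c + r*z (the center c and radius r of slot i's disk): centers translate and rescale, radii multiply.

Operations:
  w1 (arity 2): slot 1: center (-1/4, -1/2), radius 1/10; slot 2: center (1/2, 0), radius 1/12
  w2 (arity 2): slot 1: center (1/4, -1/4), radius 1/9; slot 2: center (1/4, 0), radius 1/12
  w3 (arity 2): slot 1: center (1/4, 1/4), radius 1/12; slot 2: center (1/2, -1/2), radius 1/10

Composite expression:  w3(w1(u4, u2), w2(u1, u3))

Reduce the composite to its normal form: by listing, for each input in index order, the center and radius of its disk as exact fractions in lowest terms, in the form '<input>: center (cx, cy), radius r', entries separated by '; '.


Follow each u-input down from w3: c' goes to c + r*c', radius to r*r'.
input u4: composing its 2 substitution steps yields center (11/48, 5/24), radius 1/120
input u2: composing its 2 substitution steps yields center (7/24, 1/4), radius 1/144
input u1: composing its 2 substitution steps yields center (21/40, -21/40), radius 1/90
input u3: composing its 2 substitution steps yields center (21/40, -1/2), radius 1/120

u1: center (21/40, -21/40), radius 1/90; u2: center (7/24, 1/4), radius 1/144; u3: center (21/40, -1/2), radius 1/120; u4: center (11/48, 5/24), radius 1/120


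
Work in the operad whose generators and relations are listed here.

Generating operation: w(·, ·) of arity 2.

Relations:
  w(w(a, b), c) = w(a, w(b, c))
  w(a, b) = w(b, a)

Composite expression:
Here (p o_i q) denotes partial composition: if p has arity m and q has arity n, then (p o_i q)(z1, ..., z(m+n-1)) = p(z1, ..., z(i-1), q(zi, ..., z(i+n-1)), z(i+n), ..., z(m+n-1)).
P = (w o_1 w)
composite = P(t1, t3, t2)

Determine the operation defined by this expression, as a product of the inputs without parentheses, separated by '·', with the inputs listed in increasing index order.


Both nesting and order wash out for w; what remains is which t's occur.
w(t1, t3) collapses to t1 · t3
w(w(t1, t3), t2) collapses to t1 · t3 · t2
putting the inputs in ascending order: t1 · t2 · t3

t1 · t2 · t3


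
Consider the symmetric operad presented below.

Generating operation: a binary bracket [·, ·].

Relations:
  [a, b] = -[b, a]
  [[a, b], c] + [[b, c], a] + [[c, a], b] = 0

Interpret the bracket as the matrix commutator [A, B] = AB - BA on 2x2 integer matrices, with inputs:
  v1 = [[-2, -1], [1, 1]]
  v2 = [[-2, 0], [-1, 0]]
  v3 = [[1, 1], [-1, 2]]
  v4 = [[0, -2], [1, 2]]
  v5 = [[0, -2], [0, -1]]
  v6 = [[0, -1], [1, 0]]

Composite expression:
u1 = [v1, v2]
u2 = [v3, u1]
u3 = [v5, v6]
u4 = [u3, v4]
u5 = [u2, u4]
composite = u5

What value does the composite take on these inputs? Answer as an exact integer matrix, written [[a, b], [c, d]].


[v1, v2] = [[1, -2], [-5, -1]]
[v3, [v1, v2]] = [[-7, 0], [-7, 7]]
[v5, v6] = [[-2, -1], [-1, 2]]
[[v5, v6], v4] = [[-3, 6], [6, 3]]
[[v3, [v1, v2]], [[v5, v6], v4]] = [[42, -84], [126, -42]]

[[42, -84], [126, -42]]


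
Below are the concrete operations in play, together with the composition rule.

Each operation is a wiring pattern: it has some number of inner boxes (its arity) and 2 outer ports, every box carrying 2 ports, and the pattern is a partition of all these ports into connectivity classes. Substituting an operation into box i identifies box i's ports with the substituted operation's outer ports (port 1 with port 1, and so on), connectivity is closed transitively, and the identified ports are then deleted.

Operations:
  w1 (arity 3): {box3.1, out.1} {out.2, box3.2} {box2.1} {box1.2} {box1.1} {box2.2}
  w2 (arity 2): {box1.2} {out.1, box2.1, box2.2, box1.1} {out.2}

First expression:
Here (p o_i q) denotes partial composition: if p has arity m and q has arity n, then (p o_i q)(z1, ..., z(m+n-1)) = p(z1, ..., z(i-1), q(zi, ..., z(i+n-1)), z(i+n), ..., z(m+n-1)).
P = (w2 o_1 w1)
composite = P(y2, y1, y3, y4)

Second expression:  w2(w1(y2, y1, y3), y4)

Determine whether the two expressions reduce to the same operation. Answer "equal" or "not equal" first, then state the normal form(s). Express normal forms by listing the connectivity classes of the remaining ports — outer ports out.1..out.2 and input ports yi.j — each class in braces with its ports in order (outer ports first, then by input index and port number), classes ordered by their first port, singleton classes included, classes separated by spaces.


In normal form, the first expression is {out.1, y3.1, y4.1, y4.2} {out.2} {y1.1} {y1.2} {y2.1} {y2.2} {y3.2}
In normal form, the second expression is {out.1, y3.1, y4.1, y4.2} {out.2} {y1.1} {y1.2} {y2.1} {y2.2} {y3.2}
The forms coincide; equal.

equal — both sides give {out.1, y3.1, y4.1, y4.2} {out.2} {y1.1} {y1.2} {y2.1} {y2.2} {y3.2}


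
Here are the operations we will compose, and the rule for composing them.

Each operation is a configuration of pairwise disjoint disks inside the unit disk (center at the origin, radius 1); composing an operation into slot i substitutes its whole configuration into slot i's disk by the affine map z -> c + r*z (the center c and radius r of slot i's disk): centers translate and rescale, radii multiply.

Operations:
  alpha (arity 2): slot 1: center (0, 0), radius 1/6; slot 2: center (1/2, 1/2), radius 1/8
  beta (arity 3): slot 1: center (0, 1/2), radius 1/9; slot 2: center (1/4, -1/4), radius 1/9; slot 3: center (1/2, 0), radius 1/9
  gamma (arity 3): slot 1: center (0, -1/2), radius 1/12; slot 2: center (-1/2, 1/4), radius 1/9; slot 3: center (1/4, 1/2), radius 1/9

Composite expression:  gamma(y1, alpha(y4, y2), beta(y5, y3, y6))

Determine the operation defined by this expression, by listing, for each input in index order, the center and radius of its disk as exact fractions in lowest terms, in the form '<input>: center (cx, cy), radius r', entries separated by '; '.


Below gamma, radii multiply path by path; the y-disk centers shift.
tracing y1 down its 1-map path: center (0, -1/2), radius 1/12
tracing y4 down its 2-map path: center (-1/2, 1/4), radius 1/54
tracing y2 down its 2-map path: center (-4/9, 11/36), radius 1/72
tracing y5 down its 2-map path: center (1/4, 5/9), radius 1/81
tracing y3 down its 2-map path: center (5/18, 17/36), radius 1/81
tracing y6 down its 2-map path: center (11/36, 1/2), radius 1/81

y1: center (0, -1/2), radius 1/12; y2: center (-4/9, 11/36), radius 1/72; y3: center (5/18, 17/36), radius 1/81; y4: center (-1/2, 1/4), radius 1/54; y5: center (1/4, 5/9), radius 1/81; y6: center (11/36, 1/2), radius 1/81


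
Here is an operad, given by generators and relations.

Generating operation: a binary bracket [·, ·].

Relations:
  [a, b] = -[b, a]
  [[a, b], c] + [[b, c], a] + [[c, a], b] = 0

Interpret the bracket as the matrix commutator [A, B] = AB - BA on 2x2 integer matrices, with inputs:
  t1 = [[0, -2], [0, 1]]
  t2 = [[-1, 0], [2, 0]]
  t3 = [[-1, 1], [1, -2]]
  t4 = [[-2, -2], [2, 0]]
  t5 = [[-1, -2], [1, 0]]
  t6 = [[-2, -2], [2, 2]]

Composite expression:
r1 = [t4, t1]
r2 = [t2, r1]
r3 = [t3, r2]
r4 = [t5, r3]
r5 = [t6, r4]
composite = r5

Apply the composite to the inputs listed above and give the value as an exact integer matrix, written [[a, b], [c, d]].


[[-136, -80], [192, 136]]

[t4, t1] = [[4, 2], [-2, -4]]
[t2, [t4, t1]] = [[-4, -2], [14, 4]]
[t3, [t2, [t4, t1]]] = [[16, 6], [-22, -16]]
[t5, [t3, [t2, [t4, t1]]]] = [[38, 58], [10, -38]]
[t6, [t5, [t3, [t2, [t4, t1]]]]] = [[-136, -80], [192, 136]]


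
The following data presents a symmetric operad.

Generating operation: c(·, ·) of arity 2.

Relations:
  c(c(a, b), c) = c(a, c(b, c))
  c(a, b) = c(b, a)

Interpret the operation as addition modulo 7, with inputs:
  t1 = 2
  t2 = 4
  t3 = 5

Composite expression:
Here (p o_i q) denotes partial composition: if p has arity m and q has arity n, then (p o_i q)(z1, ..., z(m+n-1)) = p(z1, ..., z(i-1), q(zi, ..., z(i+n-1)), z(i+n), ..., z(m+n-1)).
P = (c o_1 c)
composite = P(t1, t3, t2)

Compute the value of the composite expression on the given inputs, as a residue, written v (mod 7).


4 (mod 7)

c(t1, t3) = 0
c(c(t1, t3), t2) = 4


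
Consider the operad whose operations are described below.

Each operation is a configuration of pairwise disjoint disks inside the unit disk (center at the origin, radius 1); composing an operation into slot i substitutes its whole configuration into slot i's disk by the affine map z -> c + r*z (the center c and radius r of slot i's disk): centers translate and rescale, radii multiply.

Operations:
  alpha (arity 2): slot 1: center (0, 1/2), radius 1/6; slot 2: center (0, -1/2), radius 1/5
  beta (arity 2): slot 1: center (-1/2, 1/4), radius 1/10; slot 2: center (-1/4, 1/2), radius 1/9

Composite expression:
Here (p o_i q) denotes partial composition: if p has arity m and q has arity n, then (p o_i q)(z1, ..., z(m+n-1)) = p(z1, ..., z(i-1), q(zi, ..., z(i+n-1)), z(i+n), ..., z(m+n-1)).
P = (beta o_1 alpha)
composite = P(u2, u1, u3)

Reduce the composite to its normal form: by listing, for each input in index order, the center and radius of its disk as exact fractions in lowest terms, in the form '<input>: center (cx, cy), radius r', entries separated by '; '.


u1: center (-1/2, 1/5), radius 1/50; u2: center (-1/2, 3/10), radius 1/60; u3: center (-1/4, 1/2), radius 1/9


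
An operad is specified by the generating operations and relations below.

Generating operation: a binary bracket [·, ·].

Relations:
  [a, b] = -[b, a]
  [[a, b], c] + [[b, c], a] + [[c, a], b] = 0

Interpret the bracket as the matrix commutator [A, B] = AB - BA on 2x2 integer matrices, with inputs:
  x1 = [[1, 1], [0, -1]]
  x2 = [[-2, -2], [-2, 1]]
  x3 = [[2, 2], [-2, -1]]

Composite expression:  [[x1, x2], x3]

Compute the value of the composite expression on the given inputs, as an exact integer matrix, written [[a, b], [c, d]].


[[-6, -5], [4, 6]]

[x1, x2] = [[-2, -1], [4, 2]]
[[x1, x2], x3] = [[-6, -5], [4, 6]]


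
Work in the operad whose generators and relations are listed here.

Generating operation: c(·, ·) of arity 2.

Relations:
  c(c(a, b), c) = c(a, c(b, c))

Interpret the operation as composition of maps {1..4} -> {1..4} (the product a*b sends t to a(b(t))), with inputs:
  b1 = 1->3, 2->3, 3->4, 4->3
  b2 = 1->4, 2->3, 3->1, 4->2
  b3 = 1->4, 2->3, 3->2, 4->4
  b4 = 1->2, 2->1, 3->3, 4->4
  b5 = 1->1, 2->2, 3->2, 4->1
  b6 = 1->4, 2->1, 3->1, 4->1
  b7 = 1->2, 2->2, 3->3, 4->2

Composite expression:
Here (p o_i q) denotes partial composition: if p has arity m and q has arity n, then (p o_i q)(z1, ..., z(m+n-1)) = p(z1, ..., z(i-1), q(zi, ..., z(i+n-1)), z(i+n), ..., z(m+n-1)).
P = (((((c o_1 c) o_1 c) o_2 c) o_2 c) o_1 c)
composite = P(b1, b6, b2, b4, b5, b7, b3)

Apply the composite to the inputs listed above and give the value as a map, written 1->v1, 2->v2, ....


1->3, 2->3, 3->3, 4->3

c(b1, b6) = 1->3, 2->3, 3->3, 4->3
c(b2, b4) = 1->3, 2->4, 3->1, 4->2
c(c(b2, b4), b5) = 1->3, 2->4, 3->4, 4->3
c(c(b1, b6), c(c(b2, b4), b5)) = 1->3, 2->3, 3->3, 4->3
c(c(c(b1, b6), c(c(b2, b4), b5)), b7) = 1->3, 2->3, 3->3, 4->3
c(c(c(c(b1, b6), c(c(b2, b4), b5)), b7), b3) = 1->3, 2->3, 3->3, 4->3


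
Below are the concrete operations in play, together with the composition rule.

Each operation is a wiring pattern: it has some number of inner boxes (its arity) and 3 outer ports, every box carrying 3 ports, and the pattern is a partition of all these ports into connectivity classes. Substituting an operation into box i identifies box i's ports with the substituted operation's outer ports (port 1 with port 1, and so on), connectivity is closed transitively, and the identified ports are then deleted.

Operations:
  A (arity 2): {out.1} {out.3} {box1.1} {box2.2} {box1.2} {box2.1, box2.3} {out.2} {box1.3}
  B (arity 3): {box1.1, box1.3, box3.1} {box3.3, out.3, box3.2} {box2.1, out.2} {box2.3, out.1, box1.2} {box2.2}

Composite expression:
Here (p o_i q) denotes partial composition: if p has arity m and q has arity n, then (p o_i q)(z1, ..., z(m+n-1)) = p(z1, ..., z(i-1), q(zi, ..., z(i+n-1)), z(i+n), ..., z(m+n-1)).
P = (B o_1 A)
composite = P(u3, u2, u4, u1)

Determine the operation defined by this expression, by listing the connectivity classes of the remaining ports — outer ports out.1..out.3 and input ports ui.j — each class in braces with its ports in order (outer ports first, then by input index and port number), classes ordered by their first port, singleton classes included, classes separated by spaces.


{out.1, u4.3} {out.2, u4.1} {out.3, u1.2, u1.3} {u1.1} {u2.1, u2.3} {u2.2} {u3.1} {u3.2} {u3.3} {u4.2}


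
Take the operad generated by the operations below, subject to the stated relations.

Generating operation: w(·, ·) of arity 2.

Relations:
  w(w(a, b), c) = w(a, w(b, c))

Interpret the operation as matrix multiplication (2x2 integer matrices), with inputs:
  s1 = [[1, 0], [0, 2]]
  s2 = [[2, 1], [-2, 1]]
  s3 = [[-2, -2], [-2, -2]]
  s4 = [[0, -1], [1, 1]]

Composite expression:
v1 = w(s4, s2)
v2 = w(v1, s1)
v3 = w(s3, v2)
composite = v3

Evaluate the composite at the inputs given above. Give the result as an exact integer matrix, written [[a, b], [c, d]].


w(s4, s2) = [[2, -1], [0, 2]]
w(w(s4, s2), s1) = [[2, -2], [0, 4]]
w(s3, w(w(s4, s2), s1)) = [[-4, -4], [-4, -4]]

[[-4, -4], [-4, -4]]


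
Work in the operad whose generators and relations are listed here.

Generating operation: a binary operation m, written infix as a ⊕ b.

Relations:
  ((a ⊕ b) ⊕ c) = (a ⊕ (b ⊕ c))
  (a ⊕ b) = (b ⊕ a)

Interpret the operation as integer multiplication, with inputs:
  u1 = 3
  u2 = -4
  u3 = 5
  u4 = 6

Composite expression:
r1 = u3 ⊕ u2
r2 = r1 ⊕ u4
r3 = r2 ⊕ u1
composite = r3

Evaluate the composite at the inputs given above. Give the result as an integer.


(u3 ⊕ u2) = -20
((u3 ⊕ u2) ⊕ u4) = -120
(((u3 ⊕ u2) ⊕ u4) ⊕ u1) = -360

-360


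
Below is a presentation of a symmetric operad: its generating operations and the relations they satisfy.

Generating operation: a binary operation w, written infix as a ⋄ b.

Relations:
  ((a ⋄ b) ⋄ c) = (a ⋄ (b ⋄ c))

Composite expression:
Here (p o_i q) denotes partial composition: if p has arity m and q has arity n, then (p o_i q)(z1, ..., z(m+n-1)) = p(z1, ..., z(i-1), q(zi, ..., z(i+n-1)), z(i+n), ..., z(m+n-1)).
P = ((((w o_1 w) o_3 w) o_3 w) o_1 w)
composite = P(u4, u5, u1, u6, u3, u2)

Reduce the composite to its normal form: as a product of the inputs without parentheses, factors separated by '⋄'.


u4 ⋄ u5 ⋄ u1 ⋄ u6 ⋄ u3 ⋄ u2

Key point: w is associative — brackets drop, the u-order remains.
(u4 ⋄ u5) spells out as u4 ⋄ u5
((u4 ⋄ u5) ⋄ u1) spells out as u4 ⋄ u5 ⋄ u1
(u6 ⋄ u3) spells out as u6 ⋄ u3
((u6 ⋄ u3) ⋄ u2) spells out as u6 ⋄ u3 ⋄ u2
(((u4 ⋄ u5) ⋄ u1) ⋄ ((u6 ⋄ u3) ⋄ u2)) spells out as u4 ⋄ u5 ⋄ u1 ⋄ u6 ⋄ u3 ⋄ u2


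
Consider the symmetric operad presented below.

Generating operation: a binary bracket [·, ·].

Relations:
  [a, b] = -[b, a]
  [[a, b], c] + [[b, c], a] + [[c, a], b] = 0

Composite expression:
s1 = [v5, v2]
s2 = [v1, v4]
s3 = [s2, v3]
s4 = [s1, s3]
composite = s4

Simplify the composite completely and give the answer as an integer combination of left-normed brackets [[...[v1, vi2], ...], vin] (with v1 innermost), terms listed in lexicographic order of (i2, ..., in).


[[[[v1, v4], v3], v2], v5] - [[[[v1, v4], v3], v5], v2]

Skip Jacobi rewriting: expand, keep v1-initial words, read off terms.
Composite bracket: [[v5, v2], [[v1, v4], v3]]
Under [a, b] = ab - ba we get 16 signed associative words (2^4 = 16).
Only words starting with v1 matter:
  v1v4v3v2v5 (sign +1) contributes +[[[[v1, v4], v3], v2], v5]
  v1v4v3v5v2 (sign -1) contributes -[[[[v1, v4], v3], v5], v2]


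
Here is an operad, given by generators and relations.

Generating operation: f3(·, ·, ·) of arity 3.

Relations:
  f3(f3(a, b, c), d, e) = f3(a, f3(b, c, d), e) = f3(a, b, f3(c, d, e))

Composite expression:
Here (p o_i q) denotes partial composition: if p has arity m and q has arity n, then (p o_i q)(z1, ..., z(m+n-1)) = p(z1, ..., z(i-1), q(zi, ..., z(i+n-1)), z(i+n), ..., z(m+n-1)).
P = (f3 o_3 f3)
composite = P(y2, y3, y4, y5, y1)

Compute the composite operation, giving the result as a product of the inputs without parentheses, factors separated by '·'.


y2 · y3 · y4 · y5 · y1


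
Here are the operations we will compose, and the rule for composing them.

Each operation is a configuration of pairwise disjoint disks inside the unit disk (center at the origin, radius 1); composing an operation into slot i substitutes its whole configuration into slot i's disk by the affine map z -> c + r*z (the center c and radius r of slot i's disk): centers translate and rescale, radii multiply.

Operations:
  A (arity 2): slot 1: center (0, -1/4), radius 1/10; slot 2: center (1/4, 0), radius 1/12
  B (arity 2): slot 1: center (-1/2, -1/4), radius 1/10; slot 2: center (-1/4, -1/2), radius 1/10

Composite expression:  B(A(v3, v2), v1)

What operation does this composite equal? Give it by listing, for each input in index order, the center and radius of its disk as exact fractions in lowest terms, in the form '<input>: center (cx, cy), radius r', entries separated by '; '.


v1: center (-1/4, -1/2), radius 1/10; v2: center (-19/40, -1/4), radius 1/120; v3: center (-1/2, -11/40), radius 1/100

Each v-disk chains the slot maps above it in B; radii multiply.
tracing v3 down its 2-map path: center (-1/2, -11/40), radius 1/100
tracing v2 down its 2-map path: center (-19/40, -1/4), radius 1/120
tracing v1 down its 1-map path: center (-1/4, -1/2), radius 1/10


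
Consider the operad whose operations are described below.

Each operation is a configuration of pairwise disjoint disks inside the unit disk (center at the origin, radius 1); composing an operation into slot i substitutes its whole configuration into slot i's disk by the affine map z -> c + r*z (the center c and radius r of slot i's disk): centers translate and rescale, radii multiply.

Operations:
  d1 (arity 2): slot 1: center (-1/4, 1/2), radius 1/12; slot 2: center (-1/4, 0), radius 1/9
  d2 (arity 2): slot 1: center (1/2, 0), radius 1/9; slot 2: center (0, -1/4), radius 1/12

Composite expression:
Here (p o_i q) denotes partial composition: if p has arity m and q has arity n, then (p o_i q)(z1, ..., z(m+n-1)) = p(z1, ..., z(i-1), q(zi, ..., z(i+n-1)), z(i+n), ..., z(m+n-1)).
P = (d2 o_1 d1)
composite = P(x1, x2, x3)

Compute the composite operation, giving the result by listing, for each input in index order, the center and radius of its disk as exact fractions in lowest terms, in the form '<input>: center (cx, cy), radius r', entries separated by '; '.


Only the slot chain above each x matters under d2; compose those maps.
x1: after 2 affine steps, its disk has center (17/36, 1/18), radius 1/108
x2: after 2 affine steps, its disk has center (17/36, 0), radius 1/81
x3: after 1 affine step, its disk has center (0, -1/4), radius 1/12

x1: center (17/36, 1/18), radius 1/108; x2: center (17/36, 0), radius 1/81; x3: center (0, -1/4), radius 1/12


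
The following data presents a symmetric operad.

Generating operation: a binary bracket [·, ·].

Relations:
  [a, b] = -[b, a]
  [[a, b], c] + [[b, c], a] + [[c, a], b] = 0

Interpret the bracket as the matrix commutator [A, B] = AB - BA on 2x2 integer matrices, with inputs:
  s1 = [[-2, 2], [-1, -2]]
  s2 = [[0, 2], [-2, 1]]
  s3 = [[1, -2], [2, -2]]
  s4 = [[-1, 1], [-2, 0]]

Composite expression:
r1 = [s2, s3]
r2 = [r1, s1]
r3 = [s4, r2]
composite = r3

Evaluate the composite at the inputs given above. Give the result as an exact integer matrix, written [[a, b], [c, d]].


[[0, -24], [-48, 0]]

[s2, s3] = [[0, -4], [-4, 0]]
[[s2, s3], s1] = [[12, 0], [0, -12]]
[s4, [[s2, s3], s1]] = [[0, -24], [-48, 0]]


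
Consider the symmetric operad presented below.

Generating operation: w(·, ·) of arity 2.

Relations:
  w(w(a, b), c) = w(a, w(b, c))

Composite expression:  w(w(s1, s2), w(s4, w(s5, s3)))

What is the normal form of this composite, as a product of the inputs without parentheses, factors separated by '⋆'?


s1 ⋆ s2 ⋆ s4 ⋆ s5 ⋆ s3

Associativity of w dissolves the nesting; only the s-input order survives.
w(s1, s2) collapses to s1 ⋆ s2
w(s5, s3) collapses to s5 ⋆ s3
w(s4, w(s5, s3)) collapses to s4 ⋆ s5 ⋆ s3
w(w(s1, s2), w(s4, w(s5, s3))) collapses to s1 ⋆ s2 ⋆ s4 ⋆ s5 ⋆ s3


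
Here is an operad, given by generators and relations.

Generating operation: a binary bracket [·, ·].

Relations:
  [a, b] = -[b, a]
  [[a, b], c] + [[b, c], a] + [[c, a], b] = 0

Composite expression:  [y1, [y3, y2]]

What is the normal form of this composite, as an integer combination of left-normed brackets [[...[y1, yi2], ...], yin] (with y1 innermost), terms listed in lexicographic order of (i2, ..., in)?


Skip Jacobi rewriting: expand, keep y1-initial words, read off terms.
Composite bracket: [y1, [y3, y2]]
Under [a, b] = ab - ba we get 4 signed associative words (2^2 = 4).
Keep just the words that open with y1:
  word y1y2y3 has sign -1, contributing -[[y1, y2], y3]
  word y1y3y2 has sign +1, contributing +[[y1, y3], y2]

-[[y1, y2], y3] + [[y1, y3], y2]


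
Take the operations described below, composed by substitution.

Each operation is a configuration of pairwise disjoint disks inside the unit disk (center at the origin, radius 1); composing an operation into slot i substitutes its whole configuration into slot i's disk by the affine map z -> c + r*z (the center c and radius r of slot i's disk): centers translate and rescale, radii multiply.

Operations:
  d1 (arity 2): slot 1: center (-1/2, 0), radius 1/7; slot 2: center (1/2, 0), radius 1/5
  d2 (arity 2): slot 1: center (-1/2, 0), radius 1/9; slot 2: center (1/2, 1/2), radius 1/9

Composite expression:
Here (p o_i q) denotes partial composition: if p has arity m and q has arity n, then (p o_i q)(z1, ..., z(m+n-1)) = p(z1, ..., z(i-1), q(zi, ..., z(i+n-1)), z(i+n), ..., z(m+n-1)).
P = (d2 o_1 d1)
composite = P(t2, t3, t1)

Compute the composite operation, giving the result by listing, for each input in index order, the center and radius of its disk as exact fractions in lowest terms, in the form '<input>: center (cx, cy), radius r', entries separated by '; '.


t1: center (1/2, 1/2), radius 1/9; t2: center (-5/9, 0), radius 1/63; t3: center (-4/9, 0), radius 1/45

Only the slot chain above each t matters under d2; compose those maps.
t2 passes through 2 substitutions, ending at center (-5/9, 0), radius 1/63
t3 passes through 2 substitutions, ending at center (-4/9, 0), radius 1/45
t1 passes through 1 substitution, ending at center (1/2, 1/2), radius 1/9


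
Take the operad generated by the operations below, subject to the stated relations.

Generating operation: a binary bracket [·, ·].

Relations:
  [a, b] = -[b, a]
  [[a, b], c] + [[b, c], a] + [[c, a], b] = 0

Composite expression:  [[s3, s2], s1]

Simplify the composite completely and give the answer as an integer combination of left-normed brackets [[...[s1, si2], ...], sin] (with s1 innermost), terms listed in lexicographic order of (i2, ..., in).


[[s1, s2], s3] - [[s1, s3], s2]


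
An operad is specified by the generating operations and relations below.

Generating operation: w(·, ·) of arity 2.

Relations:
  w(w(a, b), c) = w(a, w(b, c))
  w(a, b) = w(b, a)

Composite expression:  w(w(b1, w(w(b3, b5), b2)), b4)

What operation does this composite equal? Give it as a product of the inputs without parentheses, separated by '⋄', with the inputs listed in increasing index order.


b1 ⋄ b2 ⋄ b3 ⋄ b4 ⋄ b5

Any arrangement under w is one operation, so sort the b-inputs.
w(b3, b5) spells out as b3 ⋄ b5
w(w(b3, b5), b2) spells out as b3 ⋄ b5 ⋄ b2
w(b1, w(w(b3, b5), b2)) spells out as b1 ⋄ b3 ⋄ b5 ⋄ b2
w(w(b1, w(w(b3, b5), b2)), b4) spells out as b1 ⋄ b3 ⋄ b5 ⋄ b2 ⋄ b4
reordering the factors by index: b1 ⋄ b2 ⋄ b3 ⋄ b4 ⋄ b5


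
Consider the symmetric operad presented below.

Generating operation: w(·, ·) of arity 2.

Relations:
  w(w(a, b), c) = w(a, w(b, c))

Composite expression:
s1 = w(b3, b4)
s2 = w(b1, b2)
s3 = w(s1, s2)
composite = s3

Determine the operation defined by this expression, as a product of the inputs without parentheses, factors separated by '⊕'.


b3 ⊕ b4 ⊕ b1 ⊕ b2

Key point: w is associative — brackets drop, the b-order remains.
w(b3, b4) collapses to b3 ⊕ b4
w(b1, b2) collapses to b1 ⊕ b2
w(w(b3, b4), w(b1, b2)) collapses to b3 ⊕ b4 ⊕ b1 ⊕ b2


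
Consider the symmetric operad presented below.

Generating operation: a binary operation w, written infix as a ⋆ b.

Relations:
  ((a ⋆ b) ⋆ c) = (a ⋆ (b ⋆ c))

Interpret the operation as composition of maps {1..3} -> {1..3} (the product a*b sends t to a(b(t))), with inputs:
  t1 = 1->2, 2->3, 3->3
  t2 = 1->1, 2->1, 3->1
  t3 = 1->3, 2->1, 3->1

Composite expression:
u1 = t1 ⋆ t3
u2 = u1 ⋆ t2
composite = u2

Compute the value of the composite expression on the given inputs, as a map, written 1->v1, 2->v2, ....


1->3, 2->3, 3->3

(t1 ⋆ t3) = 1->3, 2->2, 3->2
((t1 ⋆ t3) ⋆ t2) = 1->3, 2->3, 3->3


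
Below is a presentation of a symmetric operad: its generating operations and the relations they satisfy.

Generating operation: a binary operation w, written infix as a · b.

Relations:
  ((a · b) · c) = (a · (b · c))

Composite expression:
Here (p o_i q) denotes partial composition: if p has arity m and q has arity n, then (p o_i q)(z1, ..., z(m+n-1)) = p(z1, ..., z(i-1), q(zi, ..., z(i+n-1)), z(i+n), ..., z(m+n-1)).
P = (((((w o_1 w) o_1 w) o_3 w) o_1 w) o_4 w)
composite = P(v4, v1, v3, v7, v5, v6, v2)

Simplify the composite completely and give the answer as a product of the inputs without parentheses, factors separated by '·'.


Associativity of w dissolves the nesting; only the v-input order survives.
(v4 · v1) reduces to v4 · v1
((v4 · v1) · v3) reduces to v4 · v1 · v3
(v7 · v5) reduces to v7 · v5
((v7 · v5) · v6) reduces to v7 · v5 · v6
(((v4 · v1) · v3) · ((v7 · v5) · v6)) reduces to v4 · v1 · v3 · v7 · v5 · v6
((((v4 · v1) · v3) · ((v7 · v5) · v6)) · v2) reduces to v4 · v1 · v3 · v7 · v5 · v6 · v2

v4 · v1 · v3 · v7 · v5 · v6 · v2
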